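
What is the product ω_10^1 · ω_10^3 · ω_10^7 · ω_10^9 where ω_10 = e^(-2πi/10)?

The primitive 10th roots of unity are ω_10^k for k coprime to 10: k ∈ {1, 3, 7, 9}
Their product equals the constant term of the cyclotomic polynomial Φ_10(x) up to sign.
For n ≥ 3, the product of all primitive nth roots of unity is 1. (For n=1 it is 1; for n=2 it is -1.)

1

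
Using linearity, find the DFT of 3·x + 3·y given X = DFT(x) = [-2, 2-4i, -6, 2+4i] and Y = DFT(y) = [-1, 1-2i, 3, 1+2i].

By linearity: DFT(3x + 3y) = 3·DFT(x) + 3·DFT(y)
= 3·[-2, 2-4i, -6, 2+4i] + 3·[-1, 1-2i, 3, 1+2i]

Computing element-wise:
Z[0] = 3·(-2) + 3·(-1) = -9
Z[1] = 3·(2-4i) + 3·(1-2i) = 9-18i
Z[2] = 3·(-6) + 3·(3) = -9
Z[3] = 3·(2+4i) + 3·(1+2i) = 9+18i

DFT(3x + 3y) = 3·X + 3·Y = [-9, 9-18i, -9, 9+18i]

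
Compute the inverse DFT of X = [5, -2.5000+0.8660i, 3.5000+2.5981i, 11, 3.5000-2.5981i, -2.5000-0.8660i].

x[n] = (1/6) Σ(k=0 to 5) X[k] · e^(2πikn/6)

Computing each x[n]:
x[0] = 3
x[1] = -3
x[2] = 3
x[3] = 1
x[4] = 2
x[5] = -1

x = [3, -3, 3, 1, 2, -1]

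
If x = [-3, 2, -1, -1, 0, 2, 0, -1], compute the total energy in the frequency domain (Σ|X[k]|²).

Parseval: Σ|x[n]|² = (1/N)Σ|X[k]|², so Σ|X[k]|² = N·Σ|x[n]|² = 8·20.0000

Σ|X[k]|² = N·Σ|x[n]|² = 8·20.0000 = 160.0000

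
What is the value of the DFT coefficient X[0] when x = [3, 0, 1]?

X[0] = Σ(n=0 to 2) x[n] · ω_3^0 = Σ x[n]
= (3) + (0) + (1)

X[0] = 4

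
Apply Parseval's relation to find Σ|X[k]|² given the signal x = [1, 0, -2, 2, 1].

Parseval: Σ|x[n]|² = (1/N)Σ|X[k]|², so Σ|X[k]|² = N·Σ|x[n]|² = 5·10.0000

Σ|X[k]|² = N·Σ|x[n]|² = 5·10.0000 = 50.0000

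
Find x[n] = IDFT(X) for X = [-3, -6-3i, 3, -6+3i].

x[n] = (1/4) Σ(k=0 to 3) X[k] · e^(2πikn/4)

Computing each x[n]:
x[0] = -3
x[1] = 0
x[2] = 3
x[3] = -3

x = [-3, 0, 3, -3]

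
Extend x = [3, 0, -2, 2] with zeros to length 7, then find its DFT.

Original 4-point DFT: [3, 5+2i, -1, 5-2i]
Zero-padded 7-point DFT provides frequency interpolation.

DFT_7([x, 0, ...]) = [3, 1.6431+1.0821i, 6.0489+0.6959i, 1.3080-3.5135i, 1.3080+3.5135i, 6.0489-0.6959i, 1.6431-1.0821i]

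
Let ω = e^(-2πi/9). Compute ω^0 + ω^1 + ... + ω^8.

Sum of all nth roots of unity equals 0 for n > 1 (geometric series with r ≠ 1).

0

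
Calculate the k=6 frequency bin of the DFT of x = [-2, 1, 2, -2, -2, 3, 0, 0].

X[6] = Σ(n=0 to 7) x[n] · ω_8^(6n) where ω_8 = e^(-2πi/8)
= (-2)·ω_8^0 + (1)·ω_8^6 + (2)·ω_8^12 + (-2)·ω_8^18 + (-2)·ω_8^24 + (3)·ω_8^30 + (0)·ω_8^36 + (0)·ω_8^42

X[6] = -6+6i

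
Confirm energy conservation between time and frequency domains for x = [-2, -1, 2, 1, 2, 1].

Time domain:
Σ|x[n]|² = |-2|² + |-1|² + |2|² + |1|² + |2|² + |1|² = 15.0000

Frequency domain:
(1/6)Σ|X[k]|² = (1/6)(|3|² + |-5.0000+1.7321i|² + |-3.0000+1.7321i|² + |1|² + |-3.0000-1.7321i|² + |-5.0000-1.7321i|²) = (1/6)·90.0000 = 15.0000

Both sides agree, confirming Parseval's theorem.

Σ|x[n]|² = (1/N)Σ|X[k]|² = 15.0000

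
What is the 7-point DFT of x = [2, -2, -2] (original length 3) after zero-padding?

Original 3-point DFT: [-2, 4, 4]
Zero-padded 7-point DFT provides frequency interpolation.

DFT_7([x, 0, ...]) = [-2, 1.1981+3.5135i, 4.2470+1.0821i, 2.5550-0.6959i, 2.5550+0.6959i, 4.2470-1.0821i, 1.1981-3.5135i]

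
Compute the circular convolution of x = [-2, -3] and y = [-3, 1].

(x ⊛ y)[n] = Σ(m=0 to 1) x[m] · y[(n-m) mod 2]

Computing each output sample:
(x ⊛ y)[0] = 3
(x ⊛ y)[1] = 7

x ⊛ y = [3, 7]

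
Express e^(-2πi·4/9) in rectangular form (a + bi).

ω_9^4 = e^(-2πi·4/9)
= cos(-2π·4/9) + i·sin(-2π·4/9)
= cos(-8π/9) + i·sin(-8π/9)

ω_9^4 = cos(-8π/9) + i·sin(-8π/9) = -0.9397-0.3420i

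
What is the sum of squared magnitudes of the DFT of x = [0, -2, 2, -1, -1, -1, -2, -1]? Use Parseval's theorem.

Parseval: Σ|x[n]|² = (1/N)Σ|X[k]|², so Σ|X[k]|² = N·Σ|x[n]|² = 8·16.0000

Σ|X[k]|² = N·Σ|x[n]|² = 8·16.0000 = 128.0000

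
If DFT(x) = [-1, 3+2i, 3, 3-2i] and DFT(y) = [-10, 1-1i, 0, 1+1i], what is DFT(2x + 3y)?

By linearity: DFT(2x + 3y) = 2·DFT(x) + 3·DFT(y)
= 2·[-1, 3+2i, 3, 3-2i] + 3·[-10, 1-1i, 0, 1+1i]

Computing element-wise:
Z[0] = 2·(-1) + 3·(-10) = -32
Z[1] = 2·(3+2i) + 3·(1-1i) = 9+1i
Z[2] = 2·(3) + 3·(0) = 6
Z[3] = 2·(3-2i) + 3·(1+1i) = 9-1i

DFT(2x + 3y) = 2·X + 3·Y = [-32, 9+1i, 6, 9-1i]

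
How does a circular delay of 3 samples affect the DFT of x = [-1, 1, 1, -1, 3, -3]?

Time shift by 3: X_shifted[k] = ω_6^(3k) · X[k]
Shifted x = [-1, 3, -3, -1, 1, 1]

DFT(x[n-3]) = [0, 3.0000+1.7321i, -3.0000-5.1962i, -6, -3.0000+5.1962i, 3.0000-1.7321i]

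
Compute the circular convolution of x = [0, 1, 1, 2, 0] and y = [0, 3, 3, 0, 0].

(x ⊛ y)[n] = Σ(m=0 to 4) x[m] · y[(n-m) mod 5]

Computing each output sample:
(x ⊛ y)[0] = 6
(x ⊛ y)[1] = 0
(x ⊛ y)[2] = 3
(x ⊛ y)[3] = 6
(x ⊛ y)[4] = 9

x ⊛ y = [6, 0, 3, 6, 9]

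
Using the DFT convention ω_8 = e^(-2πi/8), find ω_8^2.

ω_8^2 = e^(-2πi·2/8)
= cos(-2π·2/8) + i·sin(-2π·2/8)
= cos(-4π/8) + i·sin(-4π/8)

ω_8^2 = cos(-4π/8) + i·sin(-4π/8) = -1i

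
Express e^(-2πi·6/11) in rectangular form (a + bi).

ω_11^6 = e^(-2πi·6/11)
= cos(-2π·6/11) + i·sin(-2π·6/11)
= cos(-12π/11) + i·sin(-12π/11)

ω_11^6 = cos(-12π/11) + i·sin(-12π/11) = -0.9595+0.2817i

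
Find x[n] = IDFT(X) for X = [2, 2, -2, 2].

x[n] = (1/4) Σ(k=0 to 3) X[k] · e^(2πikn/4)

Computing each x[n]:
x[0] = 1
x[1] = 1
x[2] = -1
x[3] = 1

x = [1, 1, -1, 1]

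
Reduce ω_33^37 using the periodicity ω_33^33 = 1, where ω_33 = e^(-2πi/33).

Since ω_33^33 = 1, powers reduce modulo 33.
37 mod 33 = 4
So ω_33^37 = ω_33^4 = e^(-2πi·4/33)

ω_33^37 = ω_33^4 = 0.7237-0.6901i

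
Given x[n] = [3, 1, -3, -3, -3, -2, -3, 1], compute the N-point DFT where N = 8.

X[k] = Σ(n=0 to 7) x[n] · ω_8^(nk)
where ω_8 = e^(-2πi/8)

Computing each X[k]:
X[0] = -9
X[1] = 10.9497+0.7071i
X[2] = 6-1i
X[3] = 1.0503+0.7071i
X[4] = -3
X[5] = 1.0503-0.7071i
X[6] = 6+1i
X[7] = 10.9497-0.7071i

X = [-9, 10.9497+0.7071i, 6-1i, 1.0503+0.7071i, -3, 1.0503-0.7071i, 6+1i, 10.9497-0.7071i]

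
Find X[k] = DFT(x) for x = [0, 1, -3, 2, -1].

X[k] = Σ(n=0 to 4) x[n] · ω_5^(nk)
where ω_5 = e^(-2πi/5)

Computing each X[k]:
X[0] = -1
X[1] = 0.8090+1.0368i
X[2] = -0.3090-5.9309i
X[3] = -0.3090+5.9309i
X[4] = 0.8090-1.0368i

X = [-1, 0.8090+1.0368i, -0.3090-5.9309i, -0.3090+5.9309i, 0.8090-1.0368i]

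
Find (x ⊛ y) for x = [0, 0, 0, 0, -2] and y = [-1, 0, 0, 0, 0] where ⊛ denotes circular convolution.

(x ⊛ y)[n] = Σ(m=0 to 4) x[m] · y[(n-m) mod 5]

Computing each output sample:
(x ⊛ y)[0] = 0
(x ⊛ y)[1] = 0
(x ⊛ y)[2] = 0
(x ⊛ y)[3] = 0
(x ⊛ y)[4] = 2

x ⊛ y = [0, 0, 0, 0, 2]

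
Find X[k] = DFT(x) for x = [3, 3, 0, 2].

X[k] = Σ(n=0 to 3) x[n] · ω_4^(nk)
where ω_4 = e^(-2πi/4)

Computing each X[k]:
X[0] = 8
X[1] = 3-1i
X[2] = -2
X[3] = 3+1i

X = [8, 3-1i, -2, 3+1i]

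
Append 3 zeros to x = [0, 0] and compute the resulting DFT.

Original 2-point DFT: [0, 0]
Zero-padded 5-point DFT provides frequency interpolation.

DFT_5([x, 0, ...]) = [0, 0, 0, 0, 0]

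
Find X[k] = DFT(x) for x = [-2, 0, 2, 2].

X[k] = Σ(n=0 to 3) x[n] · ω_4^(nk)
where ω_4 = e^(-2πi/4)

Computing each X[k]:
X[0] = 2
X[1] = -4+2i
X[2] = -2
X[3] = -4-2i

X = [2, -4+2i, -2, -4-2i]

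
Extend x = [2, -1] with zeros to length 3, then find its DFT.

Original 2-point DFT: [1, 3]
Zero-padded 3-point DFT provides frequency interpolation.

DFT_3([x, 0, ...]) = [1, 2.5000+0.8660i, 2.5000-0.8660i]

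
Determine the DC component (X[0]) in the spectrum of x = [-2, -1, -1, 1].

X[0] = Σ(n=0 to 3) x[n] · ω_4^0 = Σ x[n]
= (-2) + (-1) + (-1) + (1)

X[0] = -3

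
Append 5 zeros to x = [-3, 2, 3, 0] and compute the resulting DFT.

Original 4-point DFT: [2, -6-2i, -2, -6+2i]
Zero-padded 9-point DFT provides frequency interpolation.

DFT_9([x, 0, ...]) = [2, -0.9470-4.2400i, -5.4718-2.9957i, -5.5000+0.8660i, -2.5813+1.2443i, -2.5813-1.2443i, -5.5000-0.8660i, -5.4718+2.9957i, -0.9470+4.2400i]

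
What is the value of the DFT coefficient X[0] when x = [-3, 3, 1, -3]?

X[0] = Σ(n=0 to 3) x[n] · ω_4^0 = Σ x[n]
= (-3) + (3) + (1) + (-3)

X[0] = -2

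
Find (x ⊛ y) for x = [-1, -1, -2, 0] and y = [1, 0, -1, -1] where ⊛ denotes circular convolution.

(x ⊛ y)[n] = Σ(m=0 to 3) x[m] · y[(n-m) mod 4]

Computing each output sample:
(x ⊛ y)[0] = 2
(x ⊛ y)[1] = 1
(x ⊛ y)[2] = -1
(x ⊛ y)[3] = 2

x ⊛ y = [2, 1, -1, 2]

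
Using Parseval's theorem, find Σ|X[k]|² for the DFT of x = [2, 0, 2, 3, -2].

Parseval: Σ|x[n]|² = (1/N)Σ|X[k]|², so Σ|X[k]|² = N·Σ|x[n]|² = 5·21.0000

Σ|X[k]|² = N·Σ|x[n]|² = 5·21.0000 = 105.0000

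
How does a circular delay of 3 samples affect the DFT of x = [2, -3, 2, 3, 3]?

Time shift by 3: X_shifted[k] = ω_5^(3k) · X[k]
Shifted x = [2, 3, 3, 2, -3]

DFT(x[n-3]) = [7, -2.0451-6.2941i, 3.5451-2.5757i, 3.5451+2.5757i, -2.0451+6.2941i]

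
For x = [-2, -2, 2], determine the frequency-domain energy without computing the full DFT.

Parseval: Σ|x[n]|² = (1/N)Σ|X[k]|², so Σ|X[k]|² = N·Σ|x[n]|² = 3·12.0000

Σ|X[k]|² = N·Σ|x[n]|² = 3·12.0000 = 36.0000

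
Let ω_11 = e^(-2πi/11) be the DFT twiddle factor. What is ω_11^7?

ω_11^7 = e^(-2πi·7/11)
= cos(-2π·7/11) + i·sin(-2π·7/11)
= cos(-14π/11) + i·sin(-14π/11)

ω_11^7 = cos(-14π/11) + i·sin(-14π/11) = -0.6549+0.7557i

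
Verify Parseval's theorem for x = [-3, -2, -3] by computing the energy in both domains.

Time domain:
Σ|x[n]|² = |-3|² + |-2|² + |-3|² = 22.0000

Frequency domain:
(1/3)Σ|X[k]|² = (1/3)(|-8|² + |-0.5000-0.8660i|² + |-0.5000+0.8660i|²) = (1/3)·66.0000 = 22.0000

Both sides agree, confirming Parseval's theorem.

Σ|x[n]|² = (1/N)Σ|X[k]|² = 22.0000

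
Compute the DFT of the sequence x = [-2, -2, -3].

X[k] = Σ(n=0 to 2) x[n] · ω_3^(nk)
where ω_3 = e^(-2πi/3)

Computing each X[k]:
X[0] = -7
X[1] = 0.5000-0.8660i
X[2] = 0.5000+0.8660i

X = [-7, 0.5000-0.8660i, 0.5000+0.8660i]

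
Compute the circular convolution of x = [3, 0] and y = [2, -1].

(x ⊛ y)[n] = Σ(m=0 to 1) x[m] · y[(n-m) mod 2]

Computing each output sample:
(x ⊛ y)[0] = 6
(x ⊛ y)[1] = -3

x ⊛ y = [6, -3]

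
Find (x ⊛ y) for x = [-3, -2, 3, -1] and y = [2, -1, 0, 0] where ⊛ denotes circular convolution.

(x ⊛ y)[n] = Σ(m=0 to 3) x[m] · y[(n-m) mod 4]

Computing each output sample:
(x ⊛ y)[0] = -5
(x ⊛ y)[1] = -1
(x ⊛ y)[2] = 8
(x ⊛ y)[3] = -5

x ⊛ y = [-5, -1, 8, -5]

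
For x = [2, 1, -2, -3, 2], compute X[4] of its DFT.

X[4] = Σ(n=0 to 4) x[n] · ω_5^(4n) where ω_5 = e^(-2πi/5)
= (2)·ω_5^0 + (1)·ω_5^4 + (-2)·ω_5^8 + (-3)·ω_5^12 + (2)·ω_5^16

X[4] = 6.9721-0.3633i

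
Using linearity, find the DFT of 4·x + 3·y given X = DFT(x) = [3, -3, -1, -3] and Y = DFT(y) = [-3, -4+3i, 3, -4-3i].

By linearity: DFT(4x + 3y) = 4·DFT(x) + 3·DFT(y)
= 4·[3, -3, -1, -3] + 3·[-3, -4+3i, 3, -4-3i]

Computing element-wise:
Z[0] = 4·(3) + 3·(-3) = 3
Z[1] = 4·(-3) + 3·(-4+3i) = -24+9i
Z[2] = 4·(-1) + 3·(3) = 5
Z[3] = 4·(-3) + 3·(-4-3i) = -24-9i

DFT(4x + 3y) = 4·X + 3·Y = [3, -24+9i, 5, -24-9i]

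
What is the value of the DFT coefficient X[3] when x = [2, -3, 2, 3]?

X[3] = Σ(n=0 to 3) x[n] · ω_4^(3n) where ω_4 = e^(-2πi/4)
= (2)·ω_4^0 + (-3)·ω_4^3 + (2)·ω_4^6 + (3)·ω_4^9

X[3] = -6i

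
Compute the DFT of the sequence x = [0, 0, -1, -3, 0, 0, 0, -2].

X[k] = Σ(n=0 to 7) x[n] · ω_8^(nk)
where ω_8 = e^(-2πi/8)

Computing each X[k]:
X[0] = -6
X[1] = 0.7071+1.7071i
X[2] = 1-5i
X[3] = -0.7071-0.2929i
X[4] = 4
X[5] = -0.7071+0.2929i
X[6] = 1+5i
X[7] = 0.7071-1.7071i

X = [-6, 0.7071+1.7071i, 1-5i, -0.7071-0.2929i, 4, -0.7071+0.2929i, 1+5i, 0.7071-1.7071i]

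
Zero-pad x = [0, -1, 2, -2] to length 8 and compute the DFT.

Original 4-point DFT: [-1, -2-1i, 5, -2+1i]
Zero-padded 8-point DFT provides frequency interpolation.

DFT_8([x, 0, ...]) = [-1, 0.7071+0.1213i, -2-1i, -0.7071+4.1213i, 5, -0.7071-4.1213i, -2+1i, 0.7071-0.1213i]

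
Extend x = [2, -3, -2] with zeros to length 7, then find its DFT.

Original 3-point DFT: [-3, 4.5000+0.8660i, 4.5000-0.8660i]
Zero-padded 7-point DFT provides frequency interpolation.

DFT_7([x, 0, ...]) = [-3, 0.5746+4.2954i, 4.4695+2.0570i, 3.4559-0.2620i, 3.4559+0.2620i, 4.4695-2.0570i, 0.5746-4.2954i]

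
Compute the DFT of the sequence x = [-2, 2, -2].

X[k] = Σ(n=0 to 2) x[n] · ω_3^(nk)
where ω_3 = e^(-2πi/3)

Computing each X[k]:
X[0] = -2
X[1] = -2.0000-3.4641i
X[2] = -2.0000+3.4641i

X = [-2, -2.0000-3.4641i, -2.0000+3.4641i]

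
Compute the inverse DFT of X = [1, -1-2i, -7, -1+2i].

x[n] = (1/4) Σ(k=0 to 3) X[k] · e^(2πikn/4)

Computing each x[n]:
x[0] = -2
x[1] = 3
x[2] = -1
x[3] = 1

x = [-2, 3, -1, 1]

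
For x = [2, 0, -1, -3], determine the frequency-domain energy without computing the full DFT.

Parseval: Σ|x[n]|² = (1/N)Σ|X[k]|², so Σ|X[k]|² = N·Σ|x[n]|² = 4·14.0000

Σ|X[k]|² = N·Σ|x[n]|² = 4·14.0000 = 56.0000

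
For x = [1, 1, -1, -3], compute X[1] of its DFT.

X[1] = Σ(n=0 to 3) x[n] · ω_4^(1n) where ω_4 = e^(-2πi/4)
= (1)·ω_4^0 + (1)·ω_4^1 + (-1)·ω_4^2 + (-3)·ω_4^3

X[1] = 2-4i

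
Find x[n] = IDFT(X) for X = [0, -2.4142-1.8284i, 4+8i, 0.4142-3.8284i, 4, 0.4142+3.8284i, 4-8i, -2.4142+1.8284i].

x[n] = (1/8) Σ(k=0 to 7) X[k] · e^(2πikn/8)

Computing each x[n]:
x[0] = 1
x[1] = -2
x[2] = -1
x[3] = 3
x[4] = 2
x[5] = -3
x[6] = 0
x[7] = 0

x = [1, -2, -1, 3, 2, -3, 0, 0]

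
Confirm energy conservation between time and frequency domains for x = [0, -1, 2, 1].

Time domain:
Σ|x[n]|² = |0|² + |-1|² + |2|² + |1|² = 6.0000

Frequency domain:
(1/4)Σ|X[k]|² = (1/4)(|2|² + |-2+2i|² + |2|² + |-2-2i|²) = (1/4)·24.0000 = 6.0000

Both sides agree, confirming Parseval's theorem.

Σ|x[n]|² = (1/N)Σ|X[k]|² = 6.0000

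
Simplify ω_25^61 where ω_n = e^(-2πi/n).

Since ω_25^25 = 1, powers reduce modulo 25.
61 mod 25 = 11
So ω_25^61 = ω_25^11 = e^(-2πi·11/25)

ω_25^61 = ω_25^11 = -0.9298-0.3681i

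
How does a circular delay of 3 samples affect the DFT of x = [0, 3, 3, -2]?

Time shift by 3: X_shifted[k] = ω_4^(3k) · X[k]
Shifted x = [3, 3, -2, 0]

DFT(x[n-3]) = [4, 5-3i, -2, 5+3i]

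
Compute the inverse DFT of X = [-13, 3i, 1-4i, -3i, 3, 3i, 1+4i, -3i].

x[n] = (1/8) Σ(k=0 to 7) X[k] · e^(2πikn/8)

Computing each x[n]:
x[0] = -1
x[1] = -1
x[2] = -3
x[3] = -3
x[4] = -1
x[5] = -1
x[6] = 0
x[7] = -3

x = [-1, -1, -3, -3, -1, -1, 0, -3]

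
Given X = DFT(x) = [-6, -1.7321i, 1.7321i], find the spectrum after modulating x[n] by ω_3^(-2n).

Modulation property: DFT(ω_3^(-2n)·x[n]) = X[(k-2) mod 3], so circularly shift X by 2 positions.

X[k-2] = [-1.7321i, 1.7321i, -6]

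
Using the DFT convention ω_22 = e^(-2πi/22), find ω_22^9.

ω_22^9 = e^(-2πi·9/22)
= cos(-2π·9/22) + i·sin(-2π·9/22)
= cos(-18π/22) + i·sin(-18π/22)

ω_22^9 = cos(-18π/22) + i·sin(-18π/22) = -0.8413-0.5406i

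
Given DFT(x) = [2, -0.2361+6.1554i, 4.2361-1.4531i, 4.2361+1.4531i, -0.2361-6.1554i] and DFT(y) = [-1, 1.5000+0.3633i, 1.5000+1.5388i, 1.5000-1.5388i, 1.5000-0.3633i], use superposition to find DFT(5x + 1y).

By linearity: DFT(5x + 1y) = 5·DFT(x) + 1·DFT(y)
= 5·[2, -0.2361+6.1554i, 4.2361-1.4531i, 4.2361+1.4531i, -0.2361-6.1554i] + 1·[-1, 1.5000+0.3633i, 1.5000+1.5388i, 1.5000-1.5388i, 1.5000-0.3633i]

Computing element-wise:
Z[0] = 5·(2) + 1·(-1) = 9
Z[1] = 5·(-0.2361+6.1554i) + 1·(1.5000+0.3633i) = 0.3195+31.1403i
Z[2] = 5·(4.2361-1.4531i) + 1·(1.5000+1.5388i) = 22.6805-5.7267i
Z[3] = 5·(4.2361+1.4531i) + 1·(1.5000-1.5388i) = 22.6805+5.7267i
Z[4] = 5·(-0.2361-6.1554i) + 1·(1.5000-0.3633i) = 0.3195-31.1403i

DFT(5x + 1y) = 5·X + 1·Y = [9, 0.3195+31.1403i, 22.6805-5.7267i, 22.6805+5.7267i, 0.3195-31.1403i]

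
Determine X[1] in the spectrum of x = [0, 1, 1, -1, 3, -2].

X[1] = Σ(n=0 to 5) x[n] · ω_6^(1n) where ω_6 = e^(-2πi/6)
= (0)·ω_6^0 + (1)·ω_6^1 + (1)·ω_6^2 + (-1)·ω_6^3 + (3)·ω_6^4 + (-2)·ω_6^5

X[1] = -1.5000-0.8660i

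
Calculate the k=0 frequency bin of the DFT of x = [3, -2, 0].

X[0] = Σ(n=0 to 2) x[n] · ω_3^0 = Σ x[n]
= (3) + (-2) + (0)

X[0] = 1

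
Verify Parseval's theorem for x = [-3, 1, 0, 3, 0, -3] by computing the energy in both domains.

Time domain:
Σ|x[n]|² = |-3|² + |1|² + |0|² + |3|² + |0|² + |-3|² = 28.0000

Frequency domain:
(1/6)Σ|X[k]|² = (1/6)(|-2|² + |-7.0000-3.4641i|² + |1.0000-3.4641i|² + |-4|² + |1.0000+3.4641i|² + |-7.0000+3.4641i|²) = (1/6)·168.0000 = 28.0000

Both sides agree, confirming Parseval's theorem.

Σ|x[n]|² = (1/N)Σ|X[k]|² = 28.0000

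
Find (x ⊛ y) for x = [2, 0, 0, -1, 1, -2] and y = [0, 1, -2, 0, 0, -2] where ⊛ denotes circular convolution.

(x ⊛ y)[n] = Σ(m=0 to 5) x[m] · y[(n-m) mod 6]

Computing each output sample:
(x ⊛ y)[0] = -4
(x ⊛ y)[1] = 6
(x ⊛ y)[2] = -2
(x ⊛ y)[3] = -2
(x ⊛ y)[4] = 3
(x ⊛ y)[5] = -1

x ⊛ y = [-4, 6, -2, -2, 3, -1]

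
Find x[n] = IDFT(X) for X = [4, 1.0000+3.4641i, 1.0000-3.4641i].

x[n] = (1/3) Σ(k=0 to 2) X[k] · e^(2πikn/3)

Computing each x[n]:
x[0] = 2
x[1] = -1
x[2] = 3

x = [2, -1, 3]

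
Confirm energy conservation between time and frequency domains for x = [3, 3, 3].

Time domain:
Σ|x[n]|² = |3|² + |3|² + |3|² = 27.0000

Frequency domain:
(1/3)Σ|X[k]|² = (1/3)(|9|² + |0|² + |0|²) = (1/3)·81.0000 = 27.0000

Both sides agree, confirming Parseval's theorem.

Σ|x[n]|² = (1/N)Σ|X[k]|² = 27.0000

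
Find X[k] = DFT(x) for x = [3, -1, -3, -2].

X[k] = Σ(n=0 to 3) x[n] · ω_4^(nk)
where ω_4 = e^(-2πi/4)

Computing each X[k]:
X[0] = -3
X[1] = 6-1i
X[2] = 3
X[3] = 6+1i

X = [-3, 6-1i, 3, 6+1i]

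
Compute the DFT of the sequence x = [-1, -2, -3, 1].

X[k] = Σ(n=0 to 3) x[n] · ω_4^(nk)
where ω_4 = e^(-2πi/4)

Computing each X[k]:
X[0] = -5
X[1] = 2+3i
X[2] = -3
X[3] = 2-3i

X = [-5, 2+3i, -3, 2-3i]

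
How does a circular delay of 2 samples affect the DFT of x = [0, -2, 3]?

Time shift by 2: X_shifted[k] = ω_3^(2k) · X[k]
Shifted x = [-2, 3, 0]

DFT(x[n-2]) = [1, -3.5000-2.5981i, -3.5000+2.5981i]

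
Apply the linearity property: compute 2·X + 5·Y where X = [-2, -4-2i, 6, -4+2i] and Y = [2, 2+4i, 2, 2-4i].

By linearity: DFT(2x + 5y) = 2·DFT(x) + 5·DFT(y)
= 2·[-2, -4-2i, 6, -4+2i] + 5·[2, 2+4i, 2, 2-4i]

Computing element-wise:
Z[0] = 2·(-2) + 5·(2) = 6
Z[1] = 2·(-4-2i) + 5·(2+4i) = 2+16i
Z[2] = 2·(6) + 5·(2) = 22
Z[3] = 2·(-4+2i) + 5·(2-4i) = 2-16i

DFT(2x + 5y) = 2·X + 5·Y = [6, 2+16i, 22, 2-16i]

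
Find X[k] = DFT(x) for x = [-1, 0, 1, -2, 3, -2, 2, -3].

X[k] = Σ(n=0 to 7) x[n] · ω_8^(nk)
where ω_8 = e^(-2πi/8)

Computing each X[k]:
X[0] = -2
X[1] = -3.2929-1.1213i
X[2] = -1-3i
X[3] = -4.7071-3.1213i
X[4] = 12
X[5] = -4.7071+3.1213i
X[6] = -1+3i
X[7] = -3.2929+1.1213i

X = [-2, -3.2929-1.1213i, -1-3i, -4.7071-3.1213i, 12, -4.7071+3.1213i, -1+3i, -3.2929+1.1213i]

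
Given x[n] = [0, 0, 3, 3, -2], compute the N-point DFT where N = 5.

X[k] = Σ(n=0 to 4) x[n] · ω_5^(nk)
where ω_5 = e^(-2πi/5)

Computing each X[k]:
X[0] = 4
X[1] = -5.4721-1.9021i
X[2] = 3.4721-1.1756i
X[3] = 3.4721+1.1756i
X[4] = -5.4721+1.9021i

X = [4, -5.4721-1.9021i, 3.4721-1.1756i, 3.4721+1.1756i, -5.4721+1.9021i]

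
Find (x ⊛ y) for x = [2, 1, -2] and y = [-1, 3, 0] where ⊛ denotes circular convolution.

(x ⊛ y)[n] = Σ(m=0 to 2) x[m] · y[(n-m) mod 3]

Computing each output sample:
(x ⊛ y)[0] = -8
(x ⊛ y)[1] = 5
(x ⊛ y)[2] = 5

x ⊛ y = [-8, 5, 5]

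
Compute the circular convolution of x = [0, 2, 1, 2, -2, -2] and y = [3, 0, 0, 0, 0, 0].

(x ⊛ y)[n] = Σ(m=0 to 5) x[m] · y[(n-m) mod 6]

Computing each output sample:
(x ⊛ y)[0] = 0
(x ⊛ y)[1] = 6
(x ⊛ y)[2] = 3
(x ⊛ y)[3] = 6
(x ⊛ y)[4] = -6
(x ⊛ y)[5] = -6

x ⊛ y = [0, 6, 3, 6, -6, -6]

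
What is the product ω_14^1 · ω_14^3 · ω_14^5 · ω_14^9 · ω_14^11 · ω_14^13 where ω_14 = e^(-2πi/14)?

The primitive 14th roots of unity are ω_14^k for k coprime to 14: k ∈ {1, 3, 5, 9, 11, 13}
Their product equals the constant term of the cyclotomic polynomial Φ_14(x) up to sign.
For n ≥ 3, the product of all primitive nth roots of unity is 1. (For n=1 it is 1; for n=2 it is -1.)

1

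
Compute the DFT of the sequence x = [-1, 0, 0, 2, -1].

X[k] = Σ(n=0 to 4) x[n] · ω_5^(nk)
where ω_5 = e^(-2πi/5)

Computing each X[k]:
X[0] = 0
X[1] = -2.9271+0.2245i
X[2] = 0.4271-2.4899i
X[3] = 0.4271+2.4899i
X[4] = -2.9271-0.2245i

X = [0, -2.9271+0.2245i, 0.4271-2.4899i, 0.4271+2.4899i, -2.9271-0.2245i]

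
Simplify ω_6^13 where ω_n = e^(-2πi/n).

Since ω_6^6 = 1, powers reduce modulo 6.
13 mod 6 = 1
So ω_6^13 = ω_6^1 = e^(-2πi·1/6)

ω_6^13 = ω_6^1 = 0.5000-0.8660i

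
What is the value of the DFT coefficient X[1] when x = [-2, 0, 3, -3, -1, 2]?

X[1] = Σ(n=0 to 5) x[n] · ω_6^(1n) where ω_6 = e^(-2πi/6)
= (-2)·ω_6^0 + (0)·ω_6^1 + (3)·ω_6^2 + (-3)·ω_6^3 + (-1)·ω_6^4 + (2)·ω_6^5

X[1] = 1.0000-1.7321i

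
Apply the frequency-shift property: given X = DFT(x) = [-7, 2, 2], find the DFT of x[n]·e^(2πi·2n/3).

Modulation property: DFT(ω_3^(-2n)·x[n]) = X[(k-2) mod 3], so circularly shift X by 2 positions.

X[k-2] = [2, 2, -7]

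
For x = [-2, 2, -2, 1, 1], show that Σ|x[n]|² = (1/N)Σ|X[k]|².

Time domain:
Σ|x[n]|² = |-2|² + |2|² + |-2|² + |1|² + |1|² = 14.0000

Frequency domain:
(1/5)Σ|X[k]|² = (1/5)(|0|² + |-0.2639+0.8123i|² + |-4.7361-3.4410i|² + |-4.7361+3.4410i|² + |-0.2639-0.8123i|²) = (1/5)·70.0000 = 14.0000

Both sides agree, confirming Parseval's theorem.

Σ|x[n]|² = (1/N)Σ|X[k]|² = 14.0000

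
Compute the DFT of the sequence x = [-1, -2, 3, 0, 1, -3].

X[k] = Σ(n=0 to 5) x[n] · ω_6^(nk)
where ω_6 = e^(-2πi/6)

Computing each X[k]:
X[0] = -2
X[1] = -5.5000-2.5981i
X[2] = -0.5000+0.8660i
X[3] = 8
X[4] = -0.5000-0.8660i
X[5] = -5.5000+2.5981i

X = [-2, -5.5000-2.5981i, -0.5000+0.8660i, 8, -0.5000-0.8660i, -5.5000+2.5981i]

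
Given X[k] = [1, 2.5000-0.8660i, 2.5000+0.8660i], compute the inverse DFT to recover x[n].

x[n] = (1/3) Σ(k=0 to 2) X[k] · e^(2πikn/3)

Computing each x[n]:
x[0] = 2
x[1] = 0
x[2] = -1

x = [2, 0, -1]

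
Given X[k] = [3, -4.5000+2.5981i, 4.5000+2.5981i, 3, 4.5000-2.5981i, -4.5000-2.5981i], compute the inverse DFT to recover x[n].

x[n] = (1/6) Σ(k=0 to 5) X[k] · e^(2πikn/6)

Computing each x[n]:
x[0] = 1
x[1] = -3
x[2] = 1
x[3] = 3
x[4] = 1
x[5] = 0

x = [1, -3, 1, 3, 1, 0]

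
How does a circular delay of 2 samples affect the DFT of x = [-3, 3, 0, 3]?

Time shift by 2: X_shifted[k] = ω_4^(2k) · X[k]
Shifted x = [0, 3, -3, 3]

DFT(x[n-2]) = [3, 3, -9, 3]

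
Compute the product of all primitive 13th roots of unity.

The primitive 13th roots of unity are ω_13^k for k coprime to 13: k ∈ {1, 2, 3, 4, 5, 6, 7, 8, 9, 10, 11, 12}
Their product equals the constant term of the cyclotomic polynomial Φ_13(x) up to sign.
For n ≥ 3, the product of all primitive nth roots of unity is 1. (For n=1 it is 1; for n=2 it is -1.)

1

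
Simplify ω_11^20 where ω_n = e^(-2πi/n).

Since ω_11^11 = 1, powers reduce modulo 11.
20 mod 11 = 9
So ω_11^20 = ω_11^9 = e^(-2πi·9/11)

ω_11^20 = ω_11^9 = 0.4154+0.9096i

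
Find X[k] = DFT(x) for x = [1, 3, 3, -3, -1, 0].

X[k] = Σ(n=0 to 5) x[n] · ω_6^(nk)
where ω_6 = e^(-2πi/6)

Computing each X[k]:
X[0] = 3
X[1] = 4.5000-6.0622i
X[2] = -4.5000+0.8660i
X[3] = 3
X[4] = -4.5000-0.8660i
X[5] = 4.5000+6.0622i

X = [3, 4.5000-6.0622i, -4.5000+0.8660i, 3, -4.5000-0.8660i, 4.5000+6.0622i]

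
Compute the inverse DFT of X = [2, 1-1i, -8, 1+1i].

x[n] = (1/4) Σ(k=0 to 3) X[k] · e^(2πikn/4)

Computing each x[n]:
x[0] = -1
x[1] = 3
x[2] = -2
x[3] = 2

x = [-1, 3, -2, 2]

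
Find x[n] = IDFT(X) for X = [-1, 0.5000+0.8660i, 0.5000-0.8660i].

x[n] = (1/3) Σ(k=0 to 2) X[k] · e^(2πikn/3)

Computing each x[n]:
x[0] = 0
x[1] = -1
x[2] = 0

x = [0, -1, 0]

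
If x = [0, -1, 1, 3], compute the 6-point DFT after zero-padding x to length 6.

Original 4-point DFT: [3, -1+4i, -1, -1-4i]
Zero-padded 6-point DFT provides frequency interpolation.

DFT_6([x, 0, ...]) = [3, -4, 3.0000+1.7321i, -1, 3.0000-1.7321i, -4]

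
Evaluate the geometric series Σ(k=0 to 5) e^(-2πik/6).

Sum of all nth roots of unity equals 0 for n > 1 (geometric series with r ≠ 1).

0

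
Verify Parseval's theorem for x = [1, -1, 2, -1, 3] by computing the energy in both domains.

Time domain:
Σ|x[n]|² = |1|² + |-1|² + |2|² + |-1|² + |3|² = 16.0000

Frequency domain:
(1/5)Σ|X[k]|² = (1/5)(|4|² + |0.8090+2.0409i|² + |-0.3090+5.2043i|² + |-0.3090-5.2043i|² + |0.8090-2.0409i|²) = (1/5)·80.0000 = 16.0000

Both sides agree, confirming Parseval's theorem.

Σ|x[n]|² = (1/N)Σ|X[k]|² = 16.0000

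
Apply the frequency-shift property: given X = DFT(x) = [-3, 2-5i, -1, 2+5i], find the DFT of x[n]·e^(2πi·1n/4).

Modulation property: DFT(ω_4^(-1n)·x[n]) = X[(k-1) mod 4], so circularly shift X by 1 positions.

X[k-1] = [2+5i, -3, 2-5i, -1]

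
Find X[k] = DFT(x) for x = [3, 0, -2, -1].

X[k] = Σ(n=0 to 3) x[n] · ω_4^(nk)
where ω_4 = e^(-2πi/4)

Computing each X[k]:
X[0] = 0
X[1] = 5-1i
X[2] = 2
X[3] = 5+1i

X = [0, 5-1i, 2, 5+1i]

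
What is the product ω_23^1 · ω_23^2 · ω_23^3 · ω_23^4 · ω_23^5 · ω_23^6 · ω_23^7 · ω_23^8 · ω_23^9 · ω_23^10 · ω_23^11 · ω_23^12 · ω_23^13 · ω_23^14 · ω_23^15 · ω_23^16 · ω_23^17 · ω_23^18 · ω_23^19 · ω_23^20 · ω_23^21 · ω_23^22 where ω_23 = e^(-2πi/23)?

The primitive 23rd roots of unity are ω_23^k for k coprime to 23: k ∈ {1, 2, 3, 4, 5, 6, 7, 8, 9, 10, 11, 12, 13, 14, 15, 16, 17, 18, 19, 20, 21, 22}
Their product equals the constant term of the cyclotomic polynomial Φ_23(x) up to sign.
For n ≥ 3, the product of all primitive nth roots of unity is 1. (For n=1 it is 1; for n=2 it is -1.)

1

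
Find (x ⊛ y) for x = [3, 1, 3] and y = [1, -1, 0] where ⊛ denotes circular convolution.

(x ⊛ y)[n] = Σ(m=0 to 2) x[m] · y[(n-m) mod 3]

Computing each output sample:
(x ⊛ y)[0] = 0
(x ⊛ y)[1] = -2
(x ⊛ y)[2] = 2

x ⊛ y = [0, -2, 2]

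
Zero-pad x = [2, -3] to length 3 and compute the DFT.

Original 2-point DFT: [-1, 5]
Zero-padded 3-point DFT provides frequency interpolation.

DFT_3([x, 0, ...]) = [-1, 3.5000+2.5981i, 3.5000-2.5981i]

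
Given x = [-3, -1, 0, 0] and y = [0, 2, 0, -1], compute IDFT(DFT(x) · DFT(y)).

(x ⊛ y)[n] = Σ(m=0 to 3) x[m] · y[(n-m) mod 4]

Computing each output sample:
(x ⊛ y)[0] = 1
(x ⊛ y)[1] = -6
(x ⊛ y)[2] = -2
(x ⊛ y)[3] = 3

x ⊛ y = [1, -6, -2, 3]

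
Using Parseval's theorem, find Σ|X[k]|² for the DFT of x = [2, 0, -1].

Parseval: Σ|x[n]|² = (1/N)Σ|X[k]|², so Σ|X[k]|² = N·Σ|x[n]|² = 3·5.0000

Σ|X[k]|² = N·Σ|x[n]|² = 3·5.0000 = 15.0000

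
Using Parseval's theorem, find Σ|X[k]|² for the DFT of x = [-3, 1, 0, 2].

Parseval: Σ|x[n]|² = (1/N)Σ|X[k]|², so Σ|X[k]|² = N·Σ|x[n]|² = 4·14.0000

Σ|X[k]|² = N·Σ|x[n]|² = 4·14.0000 = 56.0000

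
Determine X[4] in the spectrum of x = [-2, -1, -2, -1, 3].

X[4] = Σ(n=0 to 4) x[n] · ω_5^(4n) where ω_5 = e^(-2πi/5)
= (-2)·ω_5^0 + (-1)·ω_5^4 + (-2)·ω_5^8 + (-1)·ω_5^12 + (3)·ω_5^16

X[4] = 1.0451-4.3920i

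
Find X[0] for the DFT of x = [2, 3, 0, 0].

X[0] = Σ(n=0 to 3) x[n] · ω_4^0 = Σ x[n]
= (2) + (3) + (0) + (0)

X[0] = 5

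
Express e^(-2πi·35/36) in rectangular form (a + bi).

ω_36^35 = e^(-2πi·35/36)
= cos(-2π·35/36) + i·sin(-2π·35/36)
= cos(-70π/36) + i·sin(-70π/36)

ω_36^35 = cos(-70π/36) + i·sin(-70π/36) = 0.9848+0.1736i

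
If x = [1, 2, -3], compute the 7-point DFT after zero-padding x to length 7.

Original 3-point DFT: [0, 1.5000-4.3301i, 1.5000+4.3301i]
Zero-padded 7-point DFT provides frequency interpolation.

DFT_7([x, 0, ...]) = [0, 2.9145+1.3611i, 3.2579-3.2515i, -2.6724-3.2133i, -2.6724+3.2133i, 3.2579+3.2515i, 2.9145-1.3611i]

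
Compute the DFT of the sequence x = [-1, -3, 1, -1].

X[k] = Σ(n=0 to 3) x[n] · ω_4^(nk)
where ω_4 = e^(-2πi/4)

Computing each X[k]:
X[0] = -4
X[1] = -2+2i
X[2] = 4
X[3] = -2-2i

X = [-4, -2+2i, 4, -2-2i]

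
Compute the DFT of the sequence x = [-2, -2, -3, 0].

X[k] = Σ(n=0 to 3) x[n] · ω_4^(nk)
where ω_4 = e^(-2πi/4)

Computing each X[k]:
X[0] = -7
X[1] = 1+2i
X[2] = -3
X[3] = 1-2i

X = [-7, 1+2i, -3, 1-2i]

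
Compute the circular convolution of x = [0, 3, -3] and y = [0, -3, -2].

(x ⊛ y)[n] = Σ(m=0 to 2) x[m] · y[(n-m) mod 3]

Computing each output sample:
(x ⊛ y)[0] = 3
(x ⊛ y)[1] = 6
(x ⊛ y)[2] = -9

x ⊛ y = [3, 6, -9]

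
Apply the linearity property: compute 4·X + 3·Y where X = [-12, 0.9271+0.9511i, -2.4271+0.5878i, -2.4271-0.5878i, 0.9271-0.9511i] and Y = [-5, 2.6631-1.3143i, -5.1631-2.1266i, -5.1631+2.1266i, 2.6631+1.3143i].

By linearity: DFT(4x + 3y) = 4·DFT(x) + 3·DFT(y)
= 4·[-12, 0.9271+0.9511i, -2.4271+0.5878i, -2.4271-0.5878i, 0.9271-0.9511i] + 3·[-5, 2.6631-1.3143i, -5.1631-2.1266i, -5.1631+2.1266i, 2.6631+1.3143i]

Computing element-wise:
Z[0] = 4·(-12) + 3·(-5) = -63
Z[1] = 4·(0.9271+0.9511i) + 3·(2.6631-1.3143i) = 11.6977-0.1385i
Z[2] = 4·(-2.4271+0.5878i) + 3·(-5.1631-2.1266i) = -25.1977-4.0286i
Z[3] = 4·(-2.4271-0.5878i) + 3·(-5.1631+2.1266i) = -25.1977+4.0286i
Z[4] = 4·(0.9271-0.9511i) + 3·(2.6631+1.3143i) = 11.6977+0.1385i

DFT(4x + 3y) = 4·X + 3·Y = [-63, 11.6977-0.1385i, -25.1977-4.0286i, -25.1977+4.0286i, 11.6977+0.1385i]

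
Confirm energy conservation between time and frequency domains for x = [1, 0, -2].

Time domain:
Σ|x[n]|² = |1|² + |0|² + |-2|² = 5.0000

Frequency domain:
(1/3)Σ|X[k]|² = (1/3)(|-1|² + |2.0000-1.7321i|² + |2.0000+1.7321i|²) = (1/3)·15.0000 = 5.0000

Both sides agree, confirming Parseval's theorem.

Σ|x[n]|² = (1/N)Σ|X[k]|² = 5.0000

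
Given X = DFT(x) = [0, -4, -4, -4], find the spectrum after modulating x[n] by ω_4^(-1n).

Modulation property: DFT(ω_4^(-1n)·x[n]) = X[(k-1) mod 4], so circularly shift X by 1 positions.

X[k-1] = [-4, 0, -4, -4]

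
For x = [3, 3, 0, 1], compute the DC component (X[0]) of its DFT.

X[0] = Σ(n=0 to 3) x[n] · ω_4^0 = Σ x[n]
= (3) + (3) + (0) + (1)

X[0] = 7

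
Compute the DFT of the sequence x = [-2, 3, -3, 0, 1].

X[k] = Σ(n=0 to 4) x[n] · ω_5^(nk)
where ω_5 = e^(-2πi/5)

Computing each X[k]:
X[0] = -1
X[1] = 1.6631-0.1388i
X[2] = -6.1631-4.0287i
X[3] = -6.1631+4.0287i
X[4] = 1.6631+0.1388i

X = [-1, 1.6631-0.1388i, -6.1631-4.0287i, -6.1631+4.0287i, 1.6631+0.1388i]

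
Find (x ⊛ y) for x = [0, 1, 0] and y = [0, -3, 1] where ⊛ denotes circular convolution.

(x ⊛ y)[n] = Σ(m=0 to 2) x[m] · y[(n-m) mod 3]

Computing each output sample:
(x ⊛ y)[0] = 1
(x ⊛ y)[1] = 0
(x ⊛ y)[2] = -3

x ⊛ y = [1, 0, -3]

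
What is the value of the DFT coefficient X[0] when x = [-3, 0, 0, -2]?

X[0] = Σ(n=0 to 3) x[n] · ω_4^0 = Σ x[n]
= (-3) + (0) + (0) + (-2)

X[0] = -5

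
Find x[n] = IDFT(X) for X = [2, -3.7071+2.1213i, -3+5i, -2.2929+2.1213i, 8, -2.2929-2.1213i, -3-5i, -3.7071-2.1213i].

x[n] = (1/8) Σ(k=0 to 7) X[k] · e^(2πikn/8)

Computing each x[n]:
x[0] = -1
x[1] = -3
x[2] = 2
x[3] = 0
x[4] = 2
x[5] = -1
x[6] = 2
x[7] = 1

x = [-1, -3, 2, 0, 2, -1, 2, 1]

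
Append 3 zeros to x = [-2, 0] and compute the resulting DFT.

Original 2-point DFT: [-2, -2]
Zero-padded 5-point DFT provides frequency interpolation.

DFT_5([x, 0, ...]) = [-2, -2, -2, -2, -2]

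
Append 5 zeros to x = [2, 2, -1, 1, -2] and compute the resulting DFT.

Original 5-point DFT: [2, 2.0000-2.6287i, 2.0000-4.2533i, 2.0000+4.2533i, 2.0000+2.6287i]
Zero-padded 10-point DFT provides frequency interpolation.

DFT_10([x, 0, ...]) = [2, 4.6180, 2.0000-2.6287i, 2.3820, 2.0000-4.2533i, -4, 2.0000+4.2533i, 2.3820, 2.0000+2.6287i, 4.6180]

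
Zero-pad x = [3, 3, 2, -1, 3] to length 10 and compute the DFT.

Original 5-point DFT: [10, 4.0451-1.7634i, -1.5451+2.8532i, -1.5451-2.8532i, 4.0451+1.7634i]
Zero-padded 10-point DFT provides frequency interpolation.

DFT_10([x, 0, ...]) = [10, 3.9271-4.4778i, 4.0451-1.7634i, 0.5729-5.1186i, -1.5451+2.8532i, 6, -1.5451-2.8532i, 0.5729+5.1186i, 4.0451+1.7634i, 3.9271+4.4778i]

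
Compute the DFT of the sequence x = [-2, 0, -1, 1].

X[k] = Σ(n=0 to 3) x[n] · ω_4^(nk)
where ω_4 = e^(-2πi/4)

Computing each X[k]:
X[0] = -2
X[1] = -1+1i
X[2] = -4
X[3] = -1-1i

X = [-2, -1+1i, -4, -1-1i]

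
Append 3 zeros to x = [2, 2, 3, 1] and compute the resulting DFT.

Original 4-point DFT: [8, -1-1i, 2, -1+1i]
Zero-padded 7-point DFT provides frequency interpolation.

DFT_7([x, 0, ...]) = [8, 1.6784-4.9223i, -0.5245+0.1336i, 1.8460+0.5028i, 1.8460-0.5028i, -0.5245-0.1336i, 1.6784+4.9223i]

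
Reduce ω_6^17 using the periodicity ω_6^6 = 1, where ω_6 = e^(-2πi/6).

Since ω_6^6 = 1, powers reduce modulo 6.
17 mod 6 = 5
So ω_6^17 = ω_6^5 = e^(-2πi·5/6)

ω_6^17 = ω_6^5 = 0.5000+0.8660i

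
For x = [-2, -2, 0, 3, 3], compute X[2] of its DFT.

X[2] = Σ(n=0 to 4) x[n] · ω_5^(2n) where ω_5 = e^(-2πi/5)
= (-2)·ω_5^0 + (-2)·ω_5^2 + (0)·ω_5^4 + (3)·ω_5^6 + (3)·ω_5^8

X[2] = -1.8820+0.0858i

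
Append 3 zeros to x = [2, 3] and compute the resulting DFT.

Original 2-point DFT: [5, -1]
Zero-padded 5-point DFT provides frequency interpolation.

DFT_5([x, 0, ...]) = [5, 2.9271-2.8532i, -0.4271-1.7634i, -0.4271+1.7634i, 2.9271+2.8532i]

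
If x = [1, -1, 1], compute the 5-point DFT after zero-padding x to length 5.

Original 3-point DFT: [1, 1.0000+1.7321i, 1.0000-1.7321i]
Zero-padded 5-point DFT provides frequency interpolation.

DFT_5([x, 0, ...]) = [1, -0.1180+0.3633i, 2.1180+1.5388i, 2.1180-1.5388i, -0.1180-0.3633i]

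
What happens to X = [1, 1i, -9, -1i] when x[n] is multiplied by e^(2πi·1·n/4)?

Modulation property: DFT(ω_4^(-1n)·x[n]) = X[(k-1) mod 4], so circularly shift X by 1 positions.

X[k-1] = [-1i, 1, 1i, -9]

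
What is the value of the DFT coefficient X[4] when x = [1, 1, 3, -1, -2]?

X[4] = Σ(n=0 to 4) x[n] · ω_5^(4n) where ω_5 = e^(-2πi/5)
= (1)·ω_5^0 + (1)·ω_5^4 + (3)·ω_5^8 + (-1)·ω_5^12 + (-2)·ω_5^16

X[4] = -0.9271+5.2043i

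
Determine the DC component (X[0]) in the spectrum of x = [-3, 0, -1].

X[0] = Σ(n=0 to 2) x[n] · ω_3^0 = Σ x[n]
= (-3) + (0) + (-1)

X[0] = -4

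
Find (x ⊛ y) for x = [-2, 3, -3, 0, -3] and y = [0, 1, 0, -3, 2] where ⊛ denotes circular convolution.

(x ⊛ y)[n] = Σ(m=0 to 4) x[m] · y[(n-m) mod 5]

Computing each output sample:
(x ⊛ y)[0] = 12
(x ⊛ y)[1] = -8
(x ⊛ y)[2] = 12
(x ⊛ y)[3] = -3
(x ⊛ y)[4] = -13

x ⊛ y = [12, -8, 12, -3, -13]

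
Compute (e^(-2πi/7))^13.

Since ω_7^7 = 1, powers reduce modulo 7.
13 mod 7 = 6
So ω_7^13 = ω_7^6 = e^(-2πi·6/7)

ω_7^13 = ω_7^6 = 0.6235+0.7818i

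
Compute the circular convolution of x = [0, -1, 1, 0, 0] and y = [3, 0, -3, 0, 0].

(x ⊛ y)[n] = Σ(m=0 to 4) x[m] · y[(n-m) mod 5]

Computing each output sample:
(x ⊛ y)[0] = 0
(x ⊛ y)[1] = -3
(x ⊛ y)[2] = 3
(x ⊛ y)[3] = 3
(x ⊛ y)[4] = -3

x ⊛ y = [0, -3, 3, 3, -3]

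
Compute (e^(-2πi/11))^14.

Since ω_11^11 = 1, powers reduce modulo 11.
14 mod 11 = 3
So ω_11^14 = ω_11^3 = e^(-2πi·3/11)

ω_11^14 = ω_11^3 = -0.1423-0.9898i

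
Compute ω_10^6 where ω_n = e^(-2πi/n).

ω_10^6 = e^(-2πi·6/10)
= cos(-2π·6/10) + i·sin(-2π·6/10)
= cos(-12π/10) + i·sin(-12π/10)

ω_10^6 = cos(-12π/10) + i·sin(-12π/10) = -0.8090+0.5878i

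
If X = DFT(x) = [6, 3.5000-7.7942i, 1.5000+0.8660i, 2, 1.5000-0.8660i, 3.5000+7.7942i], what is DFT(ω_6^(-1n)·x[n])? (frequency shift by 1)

Modulation property: DFT(ω_6^(-1n)·x[n]) = X[(k-1) mod 6], so circularly shift X by 1 positions.

X[k-1] = [3.5000+7.7942i, 6, 3.5000-7.7942i, 1.5000+0.8660i, 2, 1.5000-0.8660i]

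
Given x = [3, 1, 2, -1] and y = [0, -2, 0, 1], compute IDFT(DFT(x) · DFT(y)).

(x ⊛ y)[n] = Σ(m=0 to 3) x[m] · y[(n-m) mod 4]

Computing each output sample:
(x ⊛ y)[0] = 3
(x ⊛ y)[1] = -4
(x ⊛ y)[2] = -3
(x ⊛ y)[3] = -1

x ⊛ y = [3, -4, -3, -1]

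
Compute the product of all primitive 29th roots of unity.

The primitive 29th roots of unity are ω_29^k for k coprime to 29: k ∈ {1, 2, 3, 4, 5, 6, 7, 8, 9, 10, 11, 12, 13, 14, 15, 16, 17, 18, 19, 20, 21, 22, 23, 24, 25, 26, 27, 28}
Their product equals the constant term of the cyclotomic polynomial Φ_29(x) up to sign.
For n ≥ 3, the product of all primitive nth roots of unity is 1. (For n=1 it is 1; for n=2 it is -1.)

1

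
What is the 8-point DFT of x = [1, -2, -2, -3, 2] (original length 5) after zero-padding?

Original 5-point DFT: [-4, 5.0451+3.2164i, -0.5451+3.3022i, -0.5451-3.3022i, 5.0451-3.2164i]
Zero-padded 8-point DFT provides frequency interpolation.

DFT_8([x, 0, ...]) = [-4, -0.2929+5.5355i, 5-1i, -1.7071+1.5355i, 6, -1.7071-1.5355i, 5+1i, -0.2929-5.5355i]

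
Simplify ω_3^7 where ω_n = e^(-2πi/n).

Since ω_3^3 = 1, powers reduce modulo 3.
7 mod 3 = 1
So ω_3^7 = ω_3^1 = e^(-2πi·1/3)

ω_3^7 = ω_3^1 = -0.5000-0.8660i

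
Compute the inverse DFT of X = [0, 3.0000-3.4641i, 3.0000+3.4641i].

x[n] = (1/3) Σ(k=0 to 2) X[k] · e^(2πikn/3)

Computing each x[n]:
x[0] = 2
x[1] = 1
x[2] = -3

x = [2, 1, -3]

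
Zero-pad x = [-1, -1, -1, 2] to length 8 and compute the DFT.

Original 4-point DFT: [-1, 3i, -3, -3i]
Zero-padded 8-point DFT provides frequency interpolation.

DFT_8([x, 0, ...]) = [-1, -3.1213+0.2929i, 3i, 1.1213-1.7071i, -3, 1.1213+1.7071i, -3i, -3.1213-0.2929i]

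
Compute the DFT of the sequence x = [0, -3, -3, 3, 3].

X[k] = Σ(n=0 to 4) x[n] · ω_5^(nk)
where ω_5 = e^(-2πi/5)

Computing each X[k]:
X[0] = 0
X[1] = 9.2331i
X[2] = -2.1796i
X[3] = 2.1796i
X[4] = -9.2331i

X = [0, 9.2331i, -2.1796i, 2.1796i, -9.2331i]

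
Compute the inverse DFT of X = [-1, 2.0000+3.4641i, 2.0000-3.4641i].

x[n] = (1/3) Σ(k=0 to 2) X[k] · e^(2πikn/3)

Computing each x[n]:
x[0] = 1
x[1] = -3
x[2] = 1

x = [1, -3, 1]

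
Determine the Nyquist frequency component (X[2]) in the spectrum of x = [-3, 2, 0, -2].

X[2] = Σ(n=0 to 3) x[n] · ω_4^(2n) where ω_4 = e^(-2πi/4)
= (-3)·ω_4^0 + (2)·ω_4^2 + (0)·ω_4^4 + (-2)·ω_4^6

X[2] = -3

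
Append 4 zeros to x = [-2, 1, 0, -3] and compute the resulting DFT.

Original 4-point DFT: [-4, -2-4i, 0, -2+4i]
Zero-padded 8-point DFT provides frequency interpolation.

DFT_8([x, 0, ...]) = [-4, 0.8284+1.4142i, -2-4i, -4.8284+1.4142i, 0, -4.8284-1.4142i, -2+4i, 0.8284-1.4142i]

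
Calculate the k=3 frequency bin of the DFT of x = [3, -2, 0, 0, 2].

X[3] = Σ(n=0 to 4) x[n] · ω_5^(3n) where ω_5 = e^(-2πi/5)
= (3)·ω_5^0 + (-2)·ω_5^3 + (0)·ω_5^6 + (0)·ω_5^9 + (2)·ω_5^12

X[3] = 3.0000-2.3511i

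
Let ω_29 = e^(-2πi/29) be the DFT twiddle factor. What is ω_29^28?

ω_29^28 = e^(-2πi·28/29)
= cos(-2π·28/29) + i·sin(-2π·28/29)
= cos(-56π/29) + i·sin(-56π/29)

ω_29^28 = cos(-56π/29) + i·sin(-56π/29) = 0.9766+0.2150i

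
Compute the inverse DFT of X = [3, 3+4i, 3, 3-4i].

x[n] = (1/4) Σ(k=0 to 3) X[k] · e^(2πikn/4)

Computing each x[n]:
x[0] = 3
x[1] = -2
x[2] = 0
x[3] = 2

x = [3, -2, 0, 2]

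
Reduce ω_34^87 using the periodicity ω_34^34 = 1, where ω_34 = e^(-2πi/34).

Since ω_34^34 = 1, powers reduce modulo 34.
87 mod 34 = 19
So ω_34^87 = ω_34^19 = e^(-2πi·19/34)

ω_34^87 = ω_34^19 = -0.9325+0.3612i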